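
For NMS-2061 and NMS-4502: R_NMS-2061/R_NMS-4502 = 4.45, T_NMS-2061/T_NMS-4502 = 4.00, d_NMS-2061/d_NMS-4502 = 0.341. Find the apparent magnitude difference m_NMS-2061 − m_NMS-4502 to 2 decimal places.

L_NMS-2061/L_NMS-4502 = (4.45)²(4.00)⁴ = 5069.
F_NMS-2061/F_NMS-4502 = (L_NMS-2061/L_NMS-4502)/(d_NMS-2061/d_NMS-4502)² = 5069/0.1163 = 4.360×10^4.
m_NMS-2061 − m_NMS-4502 = −2.5 log₁₀(4.360×10^4) = -11.60.

-11.60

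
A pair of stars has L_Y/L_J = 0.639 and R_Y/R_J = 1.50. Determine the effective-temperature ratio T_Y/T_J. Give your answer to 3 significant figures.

L ∝ R²T⁴ gives T ∝ (L/R²)^(1/4), so
T_Y/T_J = (0.639 / 1.50²)^(1/4) = (0.2840)^(1/4) = 0.7300.

0.730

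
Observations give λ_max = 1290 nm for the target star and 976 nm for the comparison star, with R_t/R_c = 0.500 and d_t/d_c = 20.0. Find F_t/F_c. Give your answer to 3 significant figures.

2.05×10^-4

Wien's law: T_t/T_c = λ_c/λ_t = 976/1290 = 0.7566.
L_t/L_c = (R_t/R_c)²(T_t/T_c)⁴ = (0.500)²(0.7566)⁴ = 0.08192.
F_t/F_c = (L_t/L_c)/(d_t/d_c)² = 0.08192/(20.0)² = 2.048×10^-4.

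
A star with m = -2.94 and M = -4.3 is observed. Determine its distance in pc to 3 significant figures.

18.7 pc

m − M = 5 log₁₀(d/10 pc)
-2.94 − (-4.3) = 1.36 = 5 log₁₀(d/10)
d = 10 × 10^(1.36/5) = 10 × 10^0.272 = 18.71 pc.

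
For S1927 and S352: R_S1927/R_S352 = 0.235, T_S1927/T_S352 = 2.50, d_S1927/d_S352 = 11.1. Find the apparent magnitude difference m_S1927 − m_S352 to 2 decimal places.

4.39

L_S1927/L_S352 = (0.235)²(2.50)⁴ = 2.157.
F_S1927/F_S352 = (L_S1927/L_S352)/(d_S1927/d_S352)² = 2.157/123.2 = 0.01751.
m_S1927 − m_S352 = −2.5 log₁₀(0.01751) = 4.39.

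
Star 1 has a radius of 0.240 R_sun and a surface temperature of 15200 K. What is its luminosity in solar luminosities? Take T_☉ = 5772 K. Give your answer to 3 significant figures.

2.77 solar luminosities

L/L_☉ = (R/R_☉)² (T/T_☉)⁴ = (0.240)² × (15200/5772)⁴
       = 0.05760 × (2.633)⁴ = 0.05760 × 48.09 = 2.770.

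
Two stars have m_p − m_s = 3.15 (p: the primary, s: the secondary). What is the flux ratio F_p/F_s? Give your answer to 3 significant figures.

F_p/F_s = 10^(−(m_p − m_s)/2.5) = 10^(-3.15/2.5) = 10^-1.260 = 0.05495.

0.0550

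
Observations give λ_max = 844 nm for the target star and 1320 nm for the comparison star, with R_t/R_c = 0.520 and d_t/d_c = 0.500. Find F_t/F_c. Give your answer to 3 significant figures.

6.47

Wien's law: T_t/T_c = λ_c/λ_t = 1320/844 = 1.564.
L_t/L_c = (R_t/R_c)²(T_t/T_c)⁴ = (0.520)²(1.564)⁴ = 1.618.
F_t/F_c = (L_t/L_c)/(d_t/d_c)² = 1.618/(0.500)² = 6.471.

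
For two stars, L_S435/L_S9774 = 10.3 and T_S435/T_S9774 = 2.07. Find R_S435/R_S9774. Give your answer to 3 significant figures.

L ∝ R²T⁴ gives R ∝ √L / T², so
R_S435/R_S9774 = √(10.3) / (2.07)² = 3.209 / 4.285 = 0.7490.

0.749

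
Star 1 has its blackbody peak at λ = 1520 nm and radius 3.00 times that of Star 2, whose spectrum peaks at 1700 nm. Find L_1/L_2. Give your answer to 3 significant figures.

Wien's law gives T ∝ 1/λ_max, so T_1/T_2 = λ_2/λ_1 = 1700/1520 = 1.118.
Then L ∝ R²T⁴ gives L_1/L_2 = (3.00)² × (1.118)⁴ = 9.000 × 1.565 = 14.08.

14.1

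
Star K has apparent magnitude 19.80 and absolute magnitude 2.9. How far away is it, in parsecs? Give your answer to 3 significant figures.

2.40×10^4 pc

m − M = 5 log₁₀(d/10 pc)
19.80 − (2.9) = 16.90 = 5 log₁₀(d/10)
d = 10 × 10^(16.90/5) = 10 × 10^3.380 = 2.399×10^4 pc.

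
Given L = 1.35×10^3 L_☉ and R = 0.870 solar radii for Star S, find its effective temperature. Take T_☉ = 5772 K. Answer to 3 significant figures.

T/T_☉ = (L/L_☉)^(1/4) / (R/R_☉)^(1/2)
T = 5772 × (1.35×10^3)^(1/4) / √(0.870) = 5772 × 6.062 / 0.9327 = 3.751×10^4 K.

3.75×10^4 K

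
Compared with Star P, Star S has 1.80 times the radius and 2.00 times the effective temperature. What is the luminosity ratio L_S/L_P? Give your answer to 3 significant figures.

From the Stefan–Boltzmann law, L ∝ R²T⁴, so
L_S/L_P = (R_S/R_P)² (T_S/T_P)⁴ = (1.80)² × (2.00)⁴ = 3.240 × 16.00 = 51.84.

51.8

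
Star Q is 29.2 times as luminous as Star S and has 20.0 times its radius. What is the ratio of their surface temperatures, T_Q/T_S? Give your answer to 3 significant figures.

0.520

L ∝ R²T⁴ gives T ∝ (L/R²)^(1/4), so
T_Q/T_S = (29.2 / 20.0²)^(1/4) = (0.07300)^(1/4) = 0.5198.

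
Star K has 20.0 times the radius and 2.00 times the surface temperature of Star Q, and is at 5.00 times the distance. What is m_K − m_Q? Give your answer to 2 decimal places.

-6.02

L_K/L_Q = (20.0)²(2.00)⁴ = 6400.
F_K/F_Q = (L_K/L_Q)/(d_K/d_Q)² = 6400/25.00 = 256.0.
m_K − m_Q = −2.5 log₁₀(256.0) = -6.02.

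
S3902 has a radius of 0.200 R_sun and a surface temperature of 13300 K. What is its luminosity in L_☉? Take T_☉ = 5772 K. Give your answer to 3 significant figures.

1.13 L_☉

L/L_☉ = (R/R_☉)² (T/T_☉)⁴ = (0.200)² × (13300/5772)⁴
       = 0.04000 × (2.304)⁴ = 0.04000 × 28.19 = 1.128.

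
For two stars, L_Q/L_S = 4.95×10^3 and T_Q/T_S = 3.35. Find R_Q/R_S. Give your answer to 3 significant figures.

L ∝ R²T⁴ gives R ∝ √L / T², so
R_Q/R_S = √(4.95×10^3) / (3.35)² = 70.36 / 11.22 = 6.269.

6.27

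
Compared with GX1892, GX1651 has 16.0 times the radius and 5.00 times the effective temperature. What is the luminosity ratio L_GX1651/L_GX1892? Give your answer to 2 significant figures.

From the Stefan–Boltzmann law, L ∝ R²T⁴, so
L_GX1651/L_GX1892 = (R_GX1651/R_GX1892)² (T_GX1651/T_GX1892)⁴ = (16.0)² × (5.00)⁴ = 256.0 × 625.0 = 1.600×10^5.

1.6×10^5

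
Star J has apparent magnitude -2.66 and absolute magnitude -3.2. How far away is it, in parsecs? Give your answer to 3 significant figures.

m − M = 5 log₁₀(d/10 pc)
-2.66 − (-3.2) = 0.54 = 5 log₁₀(d/10)
d = 10 × 10^(0.54/5) = 10 × 10^0.108 = 12.82 pc.

12.8 pc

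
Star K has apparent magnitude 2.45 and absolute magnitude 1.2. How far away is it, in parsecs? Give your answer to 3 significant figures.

17.8 pc

m − M = 5 log₁₀(d/10 pc)
2.45 − (1.2) = 1.25 = 5 log₁₀(d/10)
d = 10 × 10^(1.25/5) = 10 × 10^0.250 = 17.78 pc.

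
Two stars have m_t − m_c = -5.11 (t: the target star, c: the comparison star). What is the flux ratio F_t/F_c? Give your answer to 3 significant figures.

111

F_t/F_c = 10^(−(m_t − m_c)/2.5) = 10^(5.11/2.5) = 10^2.044 = 110.7.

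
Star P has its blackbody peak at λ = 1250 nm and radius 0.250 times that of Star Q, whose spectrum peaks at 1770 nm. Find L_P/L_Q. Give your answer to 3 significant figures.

Wien's law gives T ∝ 1/λ_max, so T_P/T_Q = λ_Q/λ_P = 1770/1250 = 1.416.
Then L ∝ R²T⁴ gives L_P/L_Q = (0.250)² × (1.416)⁴ = 0.06250 × 4.020 = 0.2513.

0.251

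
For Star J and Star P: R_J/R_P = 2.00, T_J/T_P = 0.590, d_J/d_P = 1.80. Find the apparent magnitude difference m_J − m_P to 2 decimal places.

L_J/L_P = (2.00)²(0.590)⁴ = 0.4847.
F_J/F_P = (L_J/L_P)/(d_J/d_P)² = 0.4847/3.240 = 0.1496.
m_J − m_P = −2.5 log₁₀(0.1496) = 2.06.

2.06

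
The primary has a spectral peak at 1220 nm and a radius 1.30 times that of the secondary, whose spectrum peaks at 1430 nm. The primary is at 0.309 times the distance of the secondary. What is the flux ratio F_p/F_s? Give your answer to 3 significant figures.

33.4

Wien's law: T_p/T_s = λ_s/λ_p = 1430/1220 = 1.172.
L_p/L_s = (R_p/R_s)²(T_p/T_s)⁴ = (1.30)²(1.172)⁴ = 3.190.
F_p/F_s = (L_p/L_s)/(d_p/d_s)² = 3.190/(0.309)² = 33.41.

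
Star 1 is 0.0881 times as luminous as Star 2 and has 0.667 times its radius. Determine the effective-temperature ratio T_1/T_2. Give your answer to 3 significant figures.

0.667

L ∝ R²T⁴ gives T ∝ (L/R²)^(1/4), so
T_1/T_2 = (0.0881 / 0.667²)^(1/4) = (0.1980)^(1/4) = 0.6671.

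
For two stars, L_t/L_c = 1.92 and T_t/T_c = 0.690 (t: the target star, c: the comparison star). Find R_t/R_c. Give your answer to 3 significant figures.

L ∝ R²T⁴ gives R ∝ √L / T², so
R_t/R_c = √(1.92) / (0.690)² = 1.386 / 0.4761 = 2.910.

2.91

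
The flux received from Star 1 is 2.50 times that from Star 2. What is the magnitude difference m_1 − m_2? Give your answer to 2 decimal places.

m_1 − m_2 = −2.5 log₁₀(F_1/F_2) = −2.5 log₁₀(2.50) = −2.5 × (0.398) = -0.995.

-0.99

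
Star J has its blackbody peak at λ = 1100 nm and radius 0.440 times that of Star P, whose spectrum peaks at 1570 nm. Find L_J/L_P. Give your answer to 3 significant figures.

0.803

Wien's law gives T ∝ 1/λ_max, so T_J/T_P = λ_P/λ_J = 1570/1100 = 1.427.
Then L ∝ R²T⁴ gives L_J/L_P = (0.440)² × (1.427)⁴ = 0.1936 × 4.150 = 0.8034.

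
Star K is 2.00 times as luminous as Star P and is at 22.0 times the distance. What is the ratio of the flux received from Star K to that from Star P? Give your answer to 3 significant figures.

F = L/(4πd²), so F_K/F_P = (L_K/L_P) / (d_K/d_P)²
= 2.00 / (22.0)² = 2.00 / 484.0 = 0.004132.

0.00413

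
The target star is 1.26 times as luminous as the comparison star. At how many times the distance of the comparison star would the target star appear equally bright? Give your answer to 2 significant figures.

Equal flux requires L_t/d_t² = L_c/d_c², so d_t/d_c = √(L_t/L_c)
= √(1.26) = 1.122.

1.1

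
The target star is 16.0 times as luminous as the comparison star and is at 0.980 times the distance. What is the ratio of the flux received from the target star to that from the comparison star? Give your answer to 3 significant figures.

16.7

F = L/(4πd²), so F_t/F_c = (L_t/L_c) / (d_t/d_c)²
= 16.0 / (0.980)² = 16.0 / 0.9604 = 16.66.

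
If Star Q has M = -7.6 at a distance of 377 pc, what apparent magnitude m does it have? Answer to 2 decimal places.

0.28

m = M + 5 log₁₀(d/10 pc) = -7.6 + 5 log₁₀(377/10)
  = -7.6 + 5 × 1.576 = -7.6 + 7.88 = 0.28.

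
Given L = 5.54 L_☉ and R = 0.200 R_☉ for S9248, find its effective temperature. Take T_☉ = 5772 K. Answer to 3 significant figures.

T/T_☉ = (L/L_☉)^(1/4) / (R/R_☉)^(1/2)
T = 5772 × (5.54)^(1/4) / √(0.200) = 5772 × 1.534 / 0.4472 = 1.980×10^4 K.

1.98×10^4 K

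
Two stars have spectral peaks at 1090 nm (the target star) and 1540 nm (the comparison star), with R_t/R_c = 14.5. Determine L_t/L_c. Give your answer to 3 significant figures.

838

Wien's law gives T ∝ 1/λ_max, so T_t/T_c = λ_c/λ_t = 1540/1090 = 1.413.
Then L ∝ R²T⁴ gives L_t/L_c = (14.5)² × (1.413)⁴ = 210.2 × 3.985 = 837.7.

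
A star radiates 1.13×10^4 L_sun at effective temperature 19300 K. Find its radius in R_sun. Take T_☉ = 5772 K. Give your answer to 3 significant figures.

R/R_☉ = √(L/L_☉) / (T/T_☉)² = √(1.13×10^4) / (3.344)²
       = 106.3 / 11.18 = 9.508.

9.51 R_sun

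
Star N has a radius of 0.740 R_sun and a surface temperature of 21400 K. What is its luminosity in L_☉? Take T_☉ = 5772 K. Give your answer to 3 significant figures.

L/L_☉ = (R/R_☉)² (T/T_☉)⁴ = (0.740)² × (21400/5772)⁴
       = 0.5476 × (3.708)⁴ = 0.5476 × 189.0 = 103.5.

103 L_☉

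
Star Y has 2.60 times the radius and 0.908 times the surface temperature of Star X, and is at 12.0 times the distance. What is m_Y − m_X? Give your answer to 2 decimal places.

L_Y/L_X = (2.60)²(0.908)⁴ = 4.595.
F_Y/F_X = (L_Y/L_X)/(d_Y/d_X)² = 4.595/144.0 = 0.03191.
m_Y − m_X = −2.5 log₁₀(0.03191) = 3.74.

3.74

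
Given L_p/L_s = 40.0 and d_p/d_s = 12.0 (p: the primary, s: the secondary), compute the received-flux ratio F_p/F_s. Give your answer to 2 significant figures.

0.28

F = L/(4πd²), so F_p/F_s = (L_p/L_s) / (d_p/d_s)²
= 40.0 / (12.0)² = 40.0 / 144.0 = 0.2778.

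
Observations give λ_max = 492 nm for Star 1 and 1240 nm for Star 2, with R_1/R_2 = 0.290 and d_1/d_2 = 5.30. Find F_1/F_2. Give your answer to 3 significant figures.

0.121

Wien's law: T_1/T_2 = λ_2/λ_1 = 1240/492 = 2.520.
L_1/L_2 = (R_1/R_2)²(T_1/T_2)⁴ = (0.290)²(2.520)⁴ = 3.393.
F_1/F_2 = (L_1/L_2)/(d_1/d_2)² = 3.393/(5.30)² = 0.1208.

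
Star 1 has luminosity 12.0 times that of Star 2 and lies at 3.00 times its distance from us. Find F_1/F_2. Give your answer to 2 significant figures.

1.3

F = L/(4πd²), so F_1/F_2 = (L_1/L_2) / (d_1/d_2)²
= 12.0 / (3.00)² = 12.0 / 9.000 = 1.333.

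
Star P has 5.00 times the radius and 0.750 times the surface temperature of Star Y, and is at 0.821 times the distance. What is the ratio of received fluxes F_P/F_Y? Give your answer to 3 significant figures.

11.7

L_P/L_Y = (R_P/R_Y)²(T_P/T_Y)⁴ = (5.00)² × (0.750)⁴ = 7.910.
F_P/F_Y = (L_P/L_Y)/(d_P/d_Y)² = 7.910 / (0.821)² = 11.74.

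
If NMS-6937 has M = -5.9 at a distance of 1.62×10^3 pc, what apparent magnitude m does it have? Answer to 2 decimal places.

m = M + 5 log₁₀(d/10 pc) = -5.9 + 5 log₁₀(1.62×10^3/10)
  = -5.9 + 5 × 2.210 = -5.9 + 11.05 = 5.15.

5.15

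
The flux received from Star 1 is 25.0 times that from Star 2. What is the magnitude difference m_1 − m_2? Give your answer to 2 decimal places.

m_1 − m_2 = −2.5 log₁₀(F_1/F_2) = −2.5 log₁₀(25.0) = −2.5 × (1.398) = -3.495.

-3.49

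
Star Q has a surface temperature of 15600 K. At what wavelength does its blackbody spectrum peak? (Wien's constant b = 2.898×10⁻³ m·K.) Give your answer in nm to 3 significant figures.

186 nm

λ_max = b/T = 2.898×10⁻³ / 15600 = 1.86×10^-7 m = 185.8 nm.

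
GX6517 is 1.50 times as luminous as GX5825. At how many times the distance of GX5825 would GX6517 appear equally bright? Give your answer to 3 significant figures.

Equal flux requires L_GX6517/d_GX6517² = L_GX5825/d_GX5825², so d_GX6517/d_GX5825 = √(L_GX6517/L_GX5825)
= √(1.50) = 1.225.

1.22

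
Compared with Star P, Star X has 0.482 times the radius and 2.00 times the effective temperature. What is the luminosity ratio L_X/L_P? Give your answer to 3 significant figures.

From the Stefan–Boltzmann law, L ∝ R²T⁴, so
L_X/L_P = (R_X/R_P)² (T_X/T_P)⁴ = (0.482)² × (2.00)⁴ = 0.2323 × 16.00 = 3.717.

3.72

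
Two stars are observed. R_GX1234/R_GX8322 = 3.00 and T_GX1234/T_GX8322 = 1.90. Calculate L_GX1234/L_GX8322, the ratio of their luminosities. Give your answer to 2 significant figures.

1.2×10^2

From the Stefan–Boltzmann law, L ∝ R²T⁴, so
L_GX1234/L_GX8322 = (R_GX1234/R_GX8322)² (T_GX1234/T_GX8322)⁴ = (3.00)² × (1.90)⁴ = 9.000 × 13.03 = 117.3.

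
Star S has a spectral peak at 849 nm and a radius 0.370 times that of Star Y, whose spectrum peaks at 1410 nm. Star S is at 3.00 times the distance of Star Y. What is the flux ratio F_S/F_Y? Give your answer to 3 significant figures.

0.116

Wien's law: T_S/T_Y = λ_Y/λ_S = 1410/849 = 1.661.
L_S/L_Y = (R_S/R_Y)²(T_S/T_Y)⁴ = (0.370)²(1.661)⁴ = 1.041.
F_S/F_Y = (L_S/L_Y)/(d_S/d_Y)² = 1.041/(3.00)² = 0.1157.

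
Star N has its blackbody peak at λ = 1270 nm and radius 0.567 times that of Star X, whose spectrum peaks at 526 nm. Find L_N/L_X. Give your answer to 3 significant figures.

Wien's law gives T ∝ 1/λ_max, so T_N/T_X = λ_X/λ_N = 526/1270 = 0.4142.
Then L ∝ R²T⁴ gives L_N/L_X = (0.567)² × (0.4142)⁴ = 0.3215 × 0.02943 = 0.009460.

0.00946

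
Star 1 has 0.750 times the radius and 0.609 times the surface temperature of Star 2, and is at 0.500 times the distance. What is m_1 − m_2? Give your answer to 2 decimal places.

1.27

L_1/L_2 = (0.750)²(0.609)⁴ = 0.07737.
F_1/F_2 = (L_1/L_2)/(d_1/d_2)² = 0.07737/0.2500 = 0.3095.
m_1 − m_2 = −2.5 log₁₀(0.3095) = 1.27.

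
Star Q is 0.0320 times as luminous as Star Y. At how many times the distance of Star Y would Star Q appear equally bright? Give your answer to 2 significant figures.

Equal flux requires L_Q/d_Q² = L_Y/d_Y², so d_Q/d_Y = √(L_Q/L_Y)
= √(0.0320) = 0.1789.

0.18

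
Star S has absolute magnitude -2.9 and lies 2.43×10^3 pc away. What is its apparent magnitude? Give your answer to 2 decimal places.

9.03

m = M + 5 log₁₀(d/10 pc) = -2.9 + 5 log₁₀(2.43×10^3/10)
  = -2.9 + 5 × 2.386 = -2.9 + 11.93 = 9.03.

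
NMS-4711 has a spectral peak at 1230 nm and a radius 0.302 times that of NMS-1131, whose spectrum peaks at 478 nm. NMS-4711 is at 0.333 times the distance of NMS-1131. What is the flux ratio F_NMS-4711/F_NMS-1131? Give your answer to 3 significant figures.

Wien's law: T_NMS-4711/T_NMS-1131 = λ_NMS-1131/λ_NMS-4711 = 478/1230 = 0.3886.
L_NMS-4711/L_NMS-1131 = (R_NMS-4711/R_NMS-1131)²(T_NMS-4711/T_NMS-1131)⁴ = (0.302)²(0.3886)⁴ = 0.002080.
F_NMS-4711/F_NMS-1131 = (L_NMS-4711/L_NMS-1131)/(d_NMS-4711/d_NMS-1131)² = 0.002080/(0.333)² = 0.01876.

0.0188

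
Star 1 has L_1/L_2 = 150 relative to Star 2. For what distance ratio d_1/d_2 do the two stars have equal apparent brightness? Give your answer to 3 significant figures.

Equal flux requires L_1/d_1² = L_2/d_2², so d_1/d_2 = √(L_1/L_2)
= √(150) = 12.25.

12.2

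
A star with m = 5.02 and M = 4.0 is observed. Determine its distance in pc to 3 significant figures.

16.0 pc

m − M = 5 log₁₀(d/10 pc)
5.02 − (4.0) = 1.02 = 5 log₁₀(d/10)
d = 10 × 10^(1.02/5) = 10 × 10^0.204 = 16.00 pc.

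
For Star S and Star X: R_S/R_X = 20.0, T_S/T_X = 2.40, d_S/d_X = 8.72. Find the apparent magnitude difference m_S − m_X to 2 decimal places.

-5.60

L_S/L_X = (20.0)²(2.40)⁴ = 1.327×10^4.
F_S/F_X = (L_S/L_X)/(d_S/d_X)² = 1.327×10^4/76.04 = 174.5.
m_S − m_X = −2.5 log₁₀(174.5) = -5.60.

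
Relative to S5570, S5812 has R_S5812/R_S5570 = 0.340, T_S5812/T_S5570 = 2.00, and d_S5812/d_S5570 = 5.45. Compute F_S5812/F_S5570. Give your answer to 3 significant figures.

L_S5812/L_S5570 = (R_S5812/R_S5570)²(T_S5812/T_S5570)⁴ = (0.340)² × (2.00)⁴ = 1.850.
F_S5812/F_S5570 = (L_S5812/L_S5570)/(d_S5812/d_S5570)² = 1.850 / (5.45)² = 0.06227.

0.0623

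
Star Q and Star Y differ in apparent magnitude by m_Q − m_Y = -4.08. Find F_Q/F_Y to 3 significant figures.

42.9

F_Q/F_Y = 10^(−(m_Q − m_Y)/2.5) = 10^(4.08/2.5) = 10^1.632 = 42.85.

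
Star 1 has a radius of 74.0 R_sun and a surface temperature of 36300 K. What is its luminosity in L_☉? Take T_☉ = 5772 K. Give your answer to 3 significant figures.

L/L_☉ = (R/R_☉)² (T/T_☉)⁴ = (74.0)² × (36300/5772)⁴
       = 5476 × (6.289)⁴ = 5476 × 1564 = 8.566×10^6.

8.57×10^6 L_☉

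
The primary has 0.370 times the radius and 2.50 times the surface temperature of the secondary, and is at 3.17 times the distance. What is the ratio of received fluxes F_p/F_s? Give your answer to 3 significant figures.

0.532

L_p/L_s = (R_p/R_s)²(T_p/T_s)⁴ = (0.370)² × (2.50)⁴ = 5.348.
F_p/F_s = (L_p/L_s)/(d_p/d_s)² = 5.348 / (3.17)² = 0.5322.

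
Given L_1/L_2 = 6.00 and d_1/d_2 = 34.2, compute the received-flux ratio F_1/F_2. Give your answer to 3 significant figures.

0.00513

F = L/(4πd²), so F_1/F_2 = (L_1/L_2) / (d_1/d_2)²
= 6.00 / (34.2)² = 6.00 / 1170 = 0.005130.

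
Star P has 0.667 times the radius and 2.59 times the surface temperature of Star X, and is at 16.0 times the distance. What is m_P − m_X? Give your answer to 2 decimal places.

2.77

L_P/L_X = (0.667)²(2.59)⁴ = 20.02.
F_P/F_X = (L_P/L_X)/(d_P/d_X)² = 20.02/256.0 = 0.07820.
m_P − m_X = −2.5 log₁₀(0.07820) = 2.77.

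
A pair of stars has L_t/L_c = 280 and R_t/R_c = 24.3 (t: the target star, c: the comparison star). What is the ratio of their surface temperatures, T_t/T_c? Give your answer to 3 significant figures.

L ∝ R²T⁴ gives T ∝ (L/R²)^(1/4), so
T_t/T_c = (280 / 24.3²)^(1/4) = (0.4742)^(1/4) = 0.8298.

0.830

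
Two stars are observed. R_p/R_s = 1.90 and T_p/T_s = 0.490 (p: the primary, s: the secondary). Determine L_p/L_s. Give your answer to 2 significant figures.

0.21

From the Stefan–Boltzmann law, L ∝ R²T⁴, so
L_p/L_s = (R_p/R_s)² (T_p/T_s)⁴ = (1.90)² × (0.490)⁴ = 3.610 × 0.05765 = 0.2081.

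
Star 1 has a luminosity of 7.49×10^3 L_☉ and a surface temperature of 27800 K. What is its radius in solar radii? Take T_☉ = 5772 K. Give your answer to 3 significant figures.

R/R_☉ = √(L/L_☉) / (T/T_☉)² = √(7.49×10^3) / (4.816)²
       = 86.54 / 23.20 = 3.731.

3.73 solar radii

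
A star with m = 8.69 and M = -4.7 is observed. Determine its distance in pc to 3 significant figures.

m − M = 5 log₁₀(d/10 pc)
8.69 − (-4.7) = 13.39 = 5 log₁₀(d/10)
d = 10 × 10^(13.39/5) = 10 × 10^2.678 = 4764 pc.

4.76×10^3 pc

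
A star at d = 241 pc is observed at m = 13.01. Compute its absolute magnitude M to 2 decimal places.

6.10

M = m − 5 log₁₀(d/10 pc) = 13.01 − 5 log₁₀(241/10)
  = 13.01 − 5 × 1.382 = 13.01 − 6.91 = 6.10.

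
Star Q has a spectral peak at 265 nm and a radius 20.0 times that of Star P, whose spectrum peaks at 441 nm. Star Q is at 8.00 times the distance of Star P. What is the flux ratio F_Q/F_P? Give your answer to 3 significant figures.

Wien's law: T_Q/T_P = λ_P/λ_Q = 441/265 = 1.664.
L_Q/L_P = (R_Q/R_P)²(T_Q/T_P)⁴ = (20.0)²(1.664)⁴ = 3068.
F_Q/F_P = (L_Q/L_P)/(d_Q/d_P)² = 3068/(8.00)² = 47.93.

47.9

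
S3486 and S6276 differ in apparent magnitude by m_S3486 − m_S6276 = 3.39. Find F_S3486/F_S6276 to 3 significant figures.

F_S3486/F_S6276 = 10^(−(m_S3486 − m_S6276)/2.5) = 10^(-3.39/2.5) = 10^-1.356 = 0.04406.

0.0441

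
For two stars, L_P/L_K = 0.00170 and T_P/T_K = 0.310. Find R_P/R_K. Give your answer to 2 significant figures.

0.43

L ∝ R²T⁴ gives R ∝ √L / T², so
R_P/R_K = √(0.00170) / (0.310)² = 0.04123 / 0.09610 = 0.4290.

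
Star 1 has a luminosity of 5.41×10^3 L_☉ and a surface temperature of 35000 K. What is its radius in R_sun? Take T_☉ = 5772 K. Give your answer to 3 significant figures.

2.00 R_sun

R/R_☉ = √(L/L_☉) / (T/T_☉)² = √(5.41×10^3) / (6.064)²
       = 73.55 / 36.77 = 2.000.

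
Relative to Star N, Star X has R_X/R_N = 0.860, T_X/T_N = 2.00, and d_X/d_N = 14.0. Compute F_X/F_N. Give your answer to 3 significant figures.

0.0604

L_X/L_N = (R_X/R_N)²(T_X/T_N)⁴ = (0.860)² × (2.00)⁴ = 11.83.
F_X/F_N = (L_X/L_N)/(d_X/d_N)² = 11.83 / (14.0)² = 0.06038.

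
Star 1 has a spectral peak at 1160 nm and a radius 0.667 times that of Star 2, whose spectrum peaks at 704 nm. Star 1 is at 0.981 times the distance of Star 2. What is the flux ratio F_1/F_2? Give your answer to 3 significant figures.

Wien's law: T_1/T_2 = λ_2/λ_1 = 704/1160 = 0.6069.
L_1/L_2 = (R_1/R_2)²(T_1/T_2)⁴ = (0.667)²(0.6069)⁴ = 0.06035.
F_1/F_2 = (L_1/L_2)/(d_1/d_2)² = 0.06035/(0.981)² = 0.06272.

0.0627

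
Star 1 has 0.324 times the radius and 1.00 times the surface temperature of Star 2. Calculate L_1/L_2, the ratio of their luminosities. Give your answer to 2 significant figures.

From the Stefan–Boltzmann law, L ∝ R²T⁴, so
L_1/L_2 = (R_1/R_2)² (T_1/T_2)⁴ = (0.324)² × (1.00)⁴ = 0.1050 × 1.000 = 0.1050.

0.10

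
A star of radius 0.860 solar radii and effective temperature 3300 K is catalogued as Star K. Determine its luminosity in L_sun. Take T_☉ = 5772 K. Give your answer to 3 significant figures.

L/L_☉ = (R/R_☉)² (T/T_☉)⁴ = (0.860)² × (3300/5772)⁴
       = 0.7396 × (0.5717)⁴ = 0.7396 × 0.1068 = 0.07902.

0.0790 L_sun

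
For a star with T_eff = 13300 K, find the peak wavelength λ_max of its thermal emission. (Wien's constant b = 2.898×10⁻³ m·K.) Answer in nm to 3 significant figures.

218 nm

λ_max = b/T = 2.898×10⁻³ / 13300 = 2.18×10^-7 m = 217.9 nm.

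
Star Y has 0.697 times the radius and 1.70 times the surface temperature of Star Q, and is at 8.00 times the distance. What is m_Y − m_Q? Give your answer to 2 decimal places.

L_Y/L_Q = (0.697)²(1.70)⁴ = 4.058.
F_Y/F_Q = (L_Y/L_Q)/(d_Y/d_Q)² = 4.058/64.00 = 0.06340.
m_Y − m_Q = −2.5 log₁₀(0.06340) = 2.99.

2.99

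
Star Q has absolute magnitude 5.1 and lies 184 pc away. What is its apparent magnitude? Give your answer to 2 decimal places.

11.42

m = M + 5 log₁₀(d/10 pc) = 5.1 + 5 log₁₀(184/10)
  = 5.1 + 5 × 1.265 = 5.1 + 6.32 = 11.42.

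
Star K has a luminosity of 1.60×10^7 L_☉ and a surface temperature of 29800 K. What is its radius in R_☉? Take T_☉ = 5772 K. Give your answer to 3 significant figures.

150 R_☉

R/R_☉ = √(L/L_☉) / (T/T_☉)² = √(1.60×10^7) / (5.163)²
       = 4000 / 26.66 = 150.1.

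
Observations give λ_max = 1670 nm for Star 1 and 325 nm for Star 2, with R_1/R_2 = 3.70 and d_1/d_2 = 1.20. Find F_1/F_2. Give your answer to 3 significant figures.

0.0136

Wien's law: T_1/T_2 = λ_2/λ_1 = 325/1670 = 0.1946.
L_1/L_2 = (R_1/R_2)²(T_1/T_2)⁴ = (3.70)²(0.1946)⁴ = 0.01964.
F_1/F_2 = (L_1/L_2)/(d_1/d_2)² = 0.01964/(1.20)² = 0.01364.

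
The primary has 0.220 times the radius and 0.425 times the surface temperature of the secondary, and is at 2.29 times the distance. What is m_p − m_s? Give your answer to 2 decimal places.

8.80

L_p/L_s = (0.220)²(0.425)⁴ = 0.001579.
F_p/F_s = (L_p/L_s)/(d_p/d_s)² = 0.001579/5.244 = 3.011×10^-4.
m_p − m_s = −2.5 log₁₀(3.011×10^-4) = 8.80.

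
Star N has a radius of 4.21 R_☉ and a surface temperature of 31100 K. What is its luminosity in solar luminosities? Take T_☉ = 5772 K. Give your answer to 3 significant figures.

1.49×10^4 solar luminosities

L/L_☉ = (R/R_☉)² (T/T_☉)⁴ = (4.21)² × (31100/5772)⁴
       = 17.72 × (5.388)⁴ = 17.72 × 842.8 = 1.494×10^4.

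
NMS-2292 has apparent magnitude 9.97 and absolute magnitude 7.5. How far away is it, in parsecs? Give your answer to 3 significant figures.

m − M = 5 log₁₀(d/10 pc)
9.97 − (7.5) = 2.47 = 5 log₁₀(d/10)
d = 10 × 10^(2.47/5) = 10 × 10^0.494 = 31.19 pc.

31.2 pc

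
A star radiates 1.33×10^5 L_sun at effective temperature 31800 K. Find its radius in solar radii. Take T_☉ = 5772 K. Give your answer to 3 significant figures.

12.0 solar radii

R/R_☉ = √(L/L_☉) / (T/T_☉)² = √(1.33×10^5) / (5.509)²
       = 364.7 / 30.35 = 12.02.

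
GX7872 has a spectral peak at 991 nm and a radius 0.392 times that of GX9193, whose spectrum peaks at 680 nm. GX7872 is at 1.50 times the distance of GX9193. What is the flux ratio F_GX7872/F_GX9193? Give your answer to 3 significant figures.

Wien's law: T_GX7872/T_GX9193 = λ_GX9193/λ_GX7872 = 680/991 = 0.6862.
L_GX7872/L_GX9193 = (R_GX7872/R_GX9193)²(T_GX7872/T_GX9193)⁴ = (0.392)²(0.6862)⁴ = 0.03407.
F_GX7872/F_GX9193 = (L_GX7872/L_GX9193)/(d_GX7872/d_GX9193)² = 0.03407/(1.50)² = 0.01514.

0.0151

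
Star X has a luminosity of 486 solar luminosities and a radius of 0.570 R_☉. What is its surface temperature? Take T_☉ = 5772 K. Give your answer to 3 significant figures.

T/T_☉ = (L/L_☉)^(1/4) / (R/R_☉)^(1/2)
T = 5772 × (486)^(1/4) / √(0.570) = 5772 × 4.695 / 0.7550 = 3.590×10^4 K.

3.59×10^4 K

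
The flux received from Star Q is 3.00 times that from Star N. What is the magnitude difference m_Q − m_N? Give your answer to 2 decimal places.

-1.19

m_Q − m_N = −2.5 log₁₀(F_Q/F_N) = −2.5 log₁₀(3.00) = −2.5 × (0.477) = -1.193.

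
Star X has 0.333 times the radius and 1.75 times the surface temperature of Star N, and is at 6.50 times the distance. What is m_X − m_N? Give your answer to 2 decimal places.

4.02

L_X/L_N = (0.333)²(1.75)⁴ = 1.040.
F_X/F_N = (L_X/L_N)/(d_X/d_N)² = 1.040/42.25 = 0.02462.
m_X − m_N = −2.5 log₁₀(0.02462) = 4.02.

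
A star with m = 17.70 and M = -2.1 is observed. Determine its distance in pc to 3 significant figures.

m − M = 5 log₁₀(d/10 pc)
17.70 − (-2.1) = 19.80 = 5 log₁₀(d/10)
d = 10 × 10^(19.80/5) = 10 × 10^3.960 = 9.120×10^4 pc.

9.12×10^4 pc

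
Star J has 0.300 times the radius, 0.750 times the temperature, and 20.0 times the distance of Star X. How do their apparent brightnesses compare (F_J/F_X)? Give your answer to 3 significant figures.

7.12×10^-5

L_J/L_X = (R_J/R_X)²(T_J/T_X)⁴ = (0.300)² × (0.750)⁴ = 0.02848.
F_J/F_X = (L_J/L_X)/(d_J/d_X)² = 0.02848 / (20.0)² = 7.119×10^-5.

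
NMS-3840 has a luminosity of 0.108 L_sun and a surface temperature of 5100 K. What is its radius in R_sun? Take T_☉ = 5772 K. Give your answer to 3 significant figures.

R/R_☉ = √(L/L_☉) / (T/T_☉)² = √(0.108) / (0.8836)²
       = 0.3286 / 0.7807 = 0.4209.

0.421 R_sun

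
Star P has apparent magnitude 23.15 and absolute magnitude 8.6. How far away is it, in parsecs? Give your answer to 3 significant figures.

8.13×10^3 pc

m − M = 5 log₁₀(d/10 pc)
23.15 − (8.6) = 14.55 = 5 log₁₀(d/10)
d = 10 × 10^(14.55/5) = 10 × 10^2.910 = 8128 pc.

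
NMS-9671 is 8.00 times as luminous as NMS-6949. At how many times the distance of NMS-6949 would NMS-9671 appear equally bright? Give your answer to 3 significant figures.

2.83

Equal flux requires L_NMS-9671/d_NMS-9671² = L_NMS-6949/d_NMS-6949², so d_NMS-9671/d_NMS-6949 = √(L_NMS-9671/L_NMS-6949)
= √(8.00) = 2.828.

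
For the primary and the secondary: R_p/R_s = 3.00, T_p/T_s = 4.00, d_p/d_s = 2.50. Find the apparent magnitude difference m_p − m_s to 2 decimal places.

-6.42

L_p/L_s = (3.00)²(4.00)⁴ = 2304.
F_p/F_s = (L_p/L_s)/(d_p/d_s)² = 2304/6.250 = 368.6.
m_p − m_s = −2.5 log₁₀(368.6) = -6.42.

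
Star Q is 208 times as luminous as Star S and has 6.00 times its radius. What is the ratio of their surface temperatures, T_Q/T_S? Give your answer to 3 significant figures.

1.55

L ∝ R²T⁴ gives T ∝ (L/R²)^(1/4), so
T_Q/T_S = (208 / 6.00²)^(1/4) = (5.778)^(1/4) = 1.550.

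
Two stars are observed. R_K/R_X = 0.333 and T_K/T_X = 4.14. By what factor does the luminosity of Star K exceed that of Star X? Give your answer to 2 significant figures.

From the Stefan–Boltzmann law, L ∝ R²T⁴, so
L_K/L_X = (R_K/R_X)² (T_K/T_X)⁴ = (0.333)² × (4.14)⁴ = 0.1109 × 293.8 = 32.58.

33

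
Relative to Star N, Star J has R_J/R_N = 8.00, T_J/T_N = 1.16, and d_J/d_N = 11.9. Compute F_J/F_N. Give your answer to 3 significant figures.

L_J/L_N = (R_J/R_N)²(T_J/T_N)⁴ = (8.00)² × (1.16)⁴ = 115.9.
F_J/F_N = (L_J/L_N)/(d_J/d_N)² = 115.9 / (11.9)² = 0.8183.

0.818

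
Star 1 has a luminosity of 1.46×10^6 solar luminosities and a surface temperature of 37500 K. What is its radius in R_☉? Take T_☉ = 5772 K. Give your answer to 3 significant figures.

R/R_☉ = √(L/L_☉) / (T/T_☉)² = √(1.46×10^6) / (6.497)²
       = 1208 / 42.21 = 28.63.

28.6 R_☉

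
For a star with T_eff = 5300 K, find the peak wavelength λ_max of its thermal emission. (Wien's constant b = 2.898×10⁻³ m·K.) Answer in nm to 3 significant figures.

547 nm

λ_max = b/T = 2.898×10⁻³ / 5300 = 5.47×10^-7 m = 546.8 nm.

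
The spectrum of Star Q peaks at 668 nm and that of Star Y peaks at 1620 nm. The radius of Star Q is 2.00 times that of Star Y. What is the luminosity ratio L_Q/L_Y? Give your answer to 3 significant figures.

138

Wien's law gives T ∝ 1/λ_max, so T_Q/T_Y = λ_Y/λ_Q = 1620/668 = 2.425.
Then L ∝ R²T⁴ gives L_Q/L_Y = (2.00)² × (2.425)⁴ = 4.000 × 34.59 = 138.4.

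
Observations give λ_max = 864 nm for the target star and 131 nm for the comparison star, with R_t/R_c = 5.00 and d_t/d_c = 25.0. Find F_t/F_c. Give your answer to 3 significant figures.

Wien's law: T_t/T_c = λ_c/λ_t = 131/864 = 0.1516.
L_t/L_c = (R_t/R_c)²(T_t/T_c)⁴ = (5.00)²(0.1516)⁴ = 0.01321.
F_t/F_c = (L_t/L_c)/(d_t/d_c)² = 0.01321/(25.0)² = 2.114×10^-5.

2.11×10^-5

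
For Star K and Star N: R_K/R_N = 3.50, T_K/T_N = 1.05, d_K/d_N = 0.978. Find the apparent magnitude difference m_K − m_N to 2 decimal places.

L_K/L_N = (3.50)²(1.05)⁴ = 14.89.
F_K/F_N = (L_K/L_N)/(d_K/d_N)² = 14.89/0.9565 = 15.57.
m_K − m_N = −2.5 log₁₀(15.57) = -2.98.

-2.98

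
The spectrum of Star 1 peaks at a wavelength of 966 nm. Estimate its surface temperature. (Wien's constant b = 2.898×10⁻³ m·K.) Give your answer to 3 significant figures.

T = b/λ_max = 2.898×10⁻³ / (966×10⁻⁹) = 3000 K.

3.00×10^3 K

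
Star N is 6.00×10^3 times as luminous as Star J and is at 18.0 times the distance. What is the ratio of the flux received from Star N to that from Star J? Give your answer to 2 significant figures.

19

F = L/(4πd²), so F_N/F_J = (L_N/L_J) / (d_N/d_J)²
= 6.00×10^3 / (18.0)² = 6.00×10^3 / 324.0 = 18.52.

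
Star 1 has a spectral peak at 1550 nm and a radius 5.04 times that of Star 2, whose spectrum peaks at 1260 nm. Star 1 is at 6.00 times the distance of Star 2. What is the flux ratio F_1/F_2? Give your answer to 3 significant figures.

Wien's law: T_1/T_2 = λ_2/λ_1 = 1260/1550 = 0.8129.
L_1/L_2 = (R_1/R_2)²(T_1/T_2)⁴ = (5.04)²(0.8129)⁴ = 11.09.
F_1/F_2 = (L_1/L_2)/(d_1/d_2)² = 11.09/(6.00)² = 0.3081.

0.308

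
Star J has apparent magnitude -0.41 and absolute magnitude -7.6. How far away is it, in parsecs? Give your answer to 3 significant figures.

m − M = 5 log₁₀(d/10 pc)
-0.41 − (-7.6) = 7.19 = 5 log₁₀(d/10)
d = 10 × 10^(7.19/5) = 10 × 10^1.438 = 274.2 pc.

274 pc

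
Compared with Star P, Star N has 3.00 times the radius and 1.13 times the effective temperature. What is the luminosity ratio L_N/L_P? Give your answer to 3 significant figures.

From the Stefan–Boltzmann law, L ∝ R²T⁴, so
L_N/L_P = (R_N/R_P)² (T_N/T_P)⁴ = (3.00)² × (1.13)⁴ = 9.000 × 1.630 = 14.67.

14.7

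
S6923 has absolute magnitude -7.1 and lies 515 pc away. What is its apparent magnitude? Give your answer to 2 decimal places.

1.46

m = M + 5 log₁₀(d/10 pc) = -7.1 + 5 log₁₀(515/10)
  = -7.1 + 5 × 1.712 = -7.1 + 8.56 = 1.46.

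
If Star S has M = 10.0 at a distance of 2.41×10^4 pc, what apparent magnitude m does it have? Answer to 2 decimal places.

26.91

m = M + 5 log₁₀(d/10 pc) = 10.0 + 5 log₁₀(2.41×10^4/10)
  = 10.0 + 5 × 3.382 = 10.0 + 16.91 = 26.91.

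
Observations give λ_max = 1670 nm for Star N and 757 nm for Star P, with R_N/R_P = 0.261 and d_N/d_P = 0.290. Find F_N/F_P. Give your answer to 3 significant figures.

Wien's law: T_N/T_P = λ_P/λ_N = 757/1670 = 0.4533.
L_N/L_P = (R_N/R_P)²(T_N/T_P)⁴ = (0.261)²(0.4533)⁴ = 0.002876.
F_N/F_P = (L_N/L_P)/(d_N/d_P)² = 0.002876/(0.290)² = 0.03420.

0.0342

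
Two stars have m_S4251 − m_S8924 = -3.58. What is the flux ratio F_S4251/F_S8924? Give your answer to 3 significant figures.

F_S4251/F_S8924 = 10^(−(m_S4251 − m_S8924)/2.5) = 10^(3.58/2.5) = 10^1.432 = 27.04.

27.0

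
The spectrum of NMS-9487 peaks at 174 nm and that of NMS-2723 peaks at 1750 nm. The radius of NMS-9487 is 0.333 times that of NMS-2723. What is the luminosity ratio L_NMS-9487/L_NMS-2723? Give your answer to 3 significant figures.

Wien's law gives T ∝ 1/λ_max, so T_NMS-9487/T_NMS-2723 = λ_NMS-2723/λ_NMS-9487 = 1750/174 = 10.06.
Then L ∝ R²T⁴ gives L_NMS-9487/L_NMS-2723 = (0.333)² × (10.06)⁴ = 0.1109 × 1.023×10^4 = 1135.

1.13×10^3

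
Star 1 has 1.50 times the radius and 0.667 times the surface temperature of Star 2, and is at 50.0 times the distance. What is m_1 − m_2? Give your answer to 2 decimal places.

9.37

L_1/L_2 = (1.50)²(0.667)⁴ = 0.4453.
F_1/F_2 = (L_1/L_2)/(d_1/d_2)² = 0.4453/2500 = 1.781×10^-4.
m_1 − m_2 = −2.5 log₁₀(1.781×10^-4) = 9.37.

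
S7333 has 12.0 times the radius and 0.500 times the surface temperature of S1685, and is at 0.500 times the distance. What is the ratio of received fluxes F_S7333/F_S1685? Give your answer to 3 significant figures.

L_S7333/L_S1685 = (R_S7333/R_S1685)²(T_S7333/T_S1685)⁴ = (12.0)² × (0.500)⁴ = 9.000.
F_S7333/F_S1685 = (L_S7333/L_S1685)/(d_S7333/d_S1685)² = 9.000 / (0.500)² = 36.00.

36.0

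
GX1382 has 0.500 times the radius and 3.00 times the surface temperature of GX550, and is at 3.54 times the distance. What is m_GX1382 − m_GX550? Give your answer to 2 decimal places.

-0.52

L_GX1382/L_GX550 = (0.500)²(3.00)⁴ = 20.25.
F_GX1382/F_GX550 = (L_GX1382/L_GX550)/(d_GX1382/d_GX550)² = 20.25/12.53 = 1.616.
m_GX1382 − m_GX550 = −2.5 log₁₀(1.616) = -0.52.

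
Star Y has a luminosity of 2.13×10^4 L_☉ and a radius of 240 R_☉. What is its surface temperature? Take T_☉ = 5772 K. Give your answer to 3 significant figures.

4.50×10^3 K

T/T_☉ = (L/L_☉)^(1/4) / (R/R_☉)^(1/2)
T = 5772 × (2.13×10^4)^(1/4) / √(240) = 5772 × 12.08 / 15.49 = 4501 K.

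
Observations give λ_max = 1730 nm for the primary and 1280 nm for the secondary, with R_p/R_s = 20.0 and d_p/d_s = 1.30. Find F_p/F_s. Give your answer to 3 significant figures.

70.9

Wien's law: T_p/T_s = λ_s/λ_p = 1280/1730 = 0.7399.
L_p/L_s = (R_p/R_s)²(T_p/T_s)⁴ = (20.0)²(0.7399)⁴ = 119.9.
F_p/F_s = (L_p/L_s)/(d_p/d_s)² = 119.9/(1.30)² = 70.93.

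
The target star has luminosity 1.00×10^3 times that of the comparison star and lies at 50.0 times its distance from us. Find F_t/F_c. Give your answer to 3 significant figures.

F = L/(4πd²), so F_t/F_c = (L_t/L_c) / (d_t/d_c)²
= 1.00×10^3 / (50.0)² = 1.00×10^3 / 2500 = 0.4000.

0.400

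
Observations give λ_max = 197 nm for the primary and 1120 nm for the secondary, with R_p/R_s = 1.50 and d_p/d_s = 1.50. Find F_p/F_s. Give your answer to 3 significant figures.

Wien's law: T_p/T_s = λ_s/λ_p = 1120/197 = 5.685.
L_p/L_s = (R_p/R_s)²(T_p/T_s)⁴ = (1.50)²(5.685)⁴ = 2351.
F_p/F_s = (L_p/L_s)/(d_p/d_s)² = 2351/(1.50)² = 1045.

1.04×10^3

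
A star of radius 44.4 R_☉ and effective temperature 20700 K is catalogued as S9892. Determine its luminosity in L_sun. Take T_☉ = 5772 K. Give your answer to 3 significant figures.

L/L_☉ = (R/R_☉)² (T/T_☉)⁴ = (44.4)² × (20700/5772)⁴
       = 1971 × (3.586)⁴ = 1971 × 165.4 = 3.261×10^5.

3.26×10^5 L_sun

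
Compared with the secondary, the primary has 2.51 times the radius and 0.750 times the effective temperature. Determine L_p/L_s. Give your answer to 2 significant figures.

2.0

From the Stefan–Boltzmann law, L ∝ R²T⁴, so
L_p/L_s = (R_p/R_s)² (T_p/T_s)⁴ = (2.51)² × (0.750)⁴ = 6.300 × 0.3164 = 1.993.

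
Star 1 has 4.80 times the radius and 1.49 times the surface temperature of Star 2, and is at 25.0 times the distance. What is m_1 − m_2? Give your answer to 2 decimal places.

1.85

L_1/L_2 = (4.80)²(1.49)⁴ = 113.6.
F_1/F_2 = (L_1/L_2)/(d_1/d_2)² = 113.6/625.0 = 0.1817.
m_1 − m_2 = −2.5 log₁₀(0.1817) = 1.85.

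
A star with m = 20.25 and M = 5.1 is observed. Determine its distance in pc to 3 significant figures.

m − M = 5 log₁₀(d/10 pc)
20.25 − (5.1) = 15.15 = 5 log₁₀(d/10)
d = 10 × 10^(15.15/5) = 10 × 10^3.030 = 1.072×10^4 pc.

1.07×10^4 pc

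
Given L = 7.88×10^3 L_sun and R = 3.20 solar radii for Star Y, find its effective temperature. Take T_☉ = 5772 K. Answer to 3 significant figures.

3.04×10^4 K

T/T_☉ = (L/L_☉)^(1/4) / (R/R_☉)^(1/2)
T = 5772 × (7.88×10^3)^(1/4) / √(3.20) = 5772 × 9.422 / 1.789 = 3.040×10^4 K.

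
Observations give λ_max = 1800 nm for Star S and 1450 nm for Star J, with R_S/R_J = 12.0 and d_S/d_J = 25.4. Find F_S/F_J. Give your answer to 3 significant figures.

Wien's law: T_S/T_J = λ_J/λ_S = 1450/1800 = 0.8056.
L_S/L_J = (R_S/R_J)²(T_S/T_J)⁴ = (12.0)²(0.8056)⁴ = 60.64.
F_S/F_J = (L_S/L_J)/(d_S/d_J)² = 60.64/(25.4)² = 0.09399.

0.0940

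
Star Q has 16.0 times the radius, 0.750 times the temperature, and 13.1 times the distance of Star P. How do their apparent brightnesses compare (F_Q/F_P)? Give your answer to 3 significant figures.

L_Q/L_P = (R_Q/R_P)²(T_Q/T_P)⁴ = (16.0)² × (0.750)⁴ = 81.00.
F_Q/F_P = (L_Q/L_P)/(d_Q/d_P)² = 81.00 / (13.1)² = 0.4720.

0.472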